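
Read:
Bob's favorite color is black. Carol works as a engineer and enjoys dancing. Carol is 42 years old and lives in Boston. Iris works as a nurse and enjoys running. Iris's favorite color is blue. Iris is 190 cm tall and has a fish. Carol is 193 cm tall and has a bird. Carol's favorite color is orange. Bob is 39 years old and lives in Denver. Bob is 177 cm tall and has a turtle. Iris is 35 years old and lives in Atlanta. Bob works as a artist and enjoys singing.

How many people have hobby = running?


Count: 1

1


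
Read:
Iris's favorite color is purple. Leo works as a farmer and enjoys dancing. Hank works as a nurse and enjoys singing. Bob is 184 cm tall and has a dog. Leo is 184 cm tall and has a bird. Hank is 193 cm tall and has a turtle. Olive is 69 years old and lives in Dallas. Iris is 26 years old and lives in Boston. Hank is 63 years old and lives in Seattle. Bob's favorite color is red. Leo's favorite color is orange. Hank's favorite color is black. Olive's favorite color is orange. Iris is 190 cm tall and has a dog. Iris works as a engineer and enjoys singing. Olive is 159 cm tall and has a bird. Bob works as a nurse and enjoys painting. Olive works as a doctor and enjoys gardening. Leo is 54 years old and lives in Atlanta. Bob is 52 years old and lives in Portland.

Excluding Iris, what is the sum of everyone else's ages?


Sum (excluding Iris): 238

238


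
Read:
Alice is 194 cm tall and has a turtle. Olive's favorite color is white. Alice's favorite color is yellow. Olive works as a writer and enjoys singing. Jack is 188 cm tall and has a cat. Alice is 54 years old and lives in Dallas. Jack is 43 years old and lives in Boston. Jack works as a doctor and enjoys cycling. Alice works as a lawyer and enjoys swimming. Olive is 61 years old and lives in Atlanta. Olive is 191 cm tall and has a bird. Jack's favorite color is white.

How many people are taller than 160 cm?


Taller than 160: 3

3


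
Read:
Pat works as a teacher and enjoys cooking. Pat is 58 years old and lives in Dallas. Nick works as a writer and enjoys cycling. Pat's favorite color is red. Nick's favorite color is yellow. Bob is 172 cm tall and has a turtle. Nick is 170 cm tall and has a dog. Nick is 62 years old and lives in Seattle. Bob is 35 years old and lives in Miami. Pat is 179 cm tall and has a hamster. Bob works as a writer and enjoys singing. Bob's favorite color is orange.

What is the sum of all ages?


62+35+58 = 155

155


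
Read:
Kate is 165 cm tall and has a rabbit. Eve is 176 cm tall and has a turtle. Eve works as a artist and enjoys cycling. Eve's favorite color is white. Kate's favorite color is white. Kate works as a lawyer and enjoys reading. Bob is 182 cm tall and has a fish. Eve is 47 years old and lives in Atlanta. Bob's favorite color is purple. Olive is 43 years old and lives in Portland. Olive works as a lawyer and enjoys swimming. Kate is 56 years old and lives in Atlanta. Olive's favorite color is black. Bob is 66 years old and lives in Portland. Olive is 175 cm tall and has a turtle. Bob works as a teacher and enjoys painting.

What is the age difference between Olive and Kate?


|43 - 56| = 13

13


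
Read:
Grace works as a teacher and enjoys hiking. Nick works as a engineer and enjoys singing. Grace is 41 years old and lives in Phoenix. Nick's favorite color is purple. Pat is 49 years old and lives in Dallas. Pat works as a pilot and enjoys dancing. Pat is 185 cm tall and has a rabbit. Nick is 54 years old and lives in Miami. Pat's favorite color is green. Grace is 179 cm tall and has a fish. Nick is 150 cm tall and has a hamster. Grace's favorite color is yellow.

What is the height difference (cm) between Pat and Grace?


|185 - 179| = 6

6


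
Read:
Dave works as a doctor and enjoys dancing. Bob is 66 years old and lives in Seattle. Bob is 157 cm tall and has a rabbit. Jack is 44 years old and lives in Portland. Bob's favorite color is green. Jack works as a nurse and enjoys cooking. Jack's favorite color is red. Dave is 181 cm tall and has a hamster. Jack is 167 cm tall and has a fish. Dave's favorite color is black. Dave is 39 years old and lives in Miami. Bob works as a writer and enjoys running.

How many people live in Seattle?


Count in Seattle: 1

1


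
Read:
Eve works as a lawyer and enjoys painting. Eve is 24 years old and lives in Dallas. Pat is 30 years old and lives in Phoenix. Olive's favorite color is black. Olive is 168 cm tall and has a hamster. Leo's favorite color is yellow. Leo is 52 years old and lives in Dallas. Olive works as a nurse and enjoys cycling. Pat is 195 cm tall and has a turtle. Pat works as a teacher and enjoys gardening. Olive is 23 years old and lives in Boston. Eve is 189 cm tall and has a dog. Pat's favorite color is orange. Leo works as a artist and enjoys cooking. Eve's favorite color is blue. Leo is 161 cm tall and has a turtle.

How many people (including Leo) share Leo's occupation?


Leo is a artist. Count = 1

1


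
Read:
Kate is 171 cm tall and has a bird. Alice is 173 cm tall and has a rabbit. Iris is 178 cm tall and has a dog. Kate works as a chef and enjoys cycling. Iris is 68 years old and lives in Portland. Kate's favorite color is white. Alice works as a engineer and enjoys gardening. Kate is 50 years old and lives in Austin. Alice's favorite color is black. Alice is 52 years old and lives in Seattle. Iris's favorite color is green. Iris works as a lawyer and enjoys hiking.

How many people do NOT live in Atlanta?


Not in Atlanta: 3

3


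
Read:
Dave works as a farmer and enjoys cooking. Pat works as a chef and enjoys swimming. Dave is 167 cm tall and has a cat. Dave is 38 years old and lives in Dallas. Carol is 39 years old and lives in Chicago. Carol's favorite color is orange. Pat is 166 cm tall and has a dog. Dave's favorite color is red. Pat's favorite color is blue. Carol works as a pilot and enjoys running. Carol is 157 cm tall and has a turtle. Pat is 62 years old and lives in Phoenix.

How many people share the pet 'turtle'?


Count: 1

1


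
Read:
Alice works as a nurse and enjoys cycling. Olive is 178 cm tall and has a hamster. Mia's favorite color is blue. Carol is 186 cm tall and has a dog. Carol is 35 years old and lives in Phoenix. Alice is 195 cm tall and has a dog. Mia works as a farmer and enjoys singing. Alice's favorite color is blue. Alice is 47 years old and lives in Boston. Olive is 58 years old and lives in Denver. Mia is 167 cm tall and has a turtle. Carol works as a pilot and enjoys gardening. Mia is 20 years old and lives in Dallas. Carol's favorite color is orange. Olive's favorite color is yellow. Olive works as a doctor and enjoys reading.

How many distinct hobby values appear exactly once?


Unique hobby values: 4

4


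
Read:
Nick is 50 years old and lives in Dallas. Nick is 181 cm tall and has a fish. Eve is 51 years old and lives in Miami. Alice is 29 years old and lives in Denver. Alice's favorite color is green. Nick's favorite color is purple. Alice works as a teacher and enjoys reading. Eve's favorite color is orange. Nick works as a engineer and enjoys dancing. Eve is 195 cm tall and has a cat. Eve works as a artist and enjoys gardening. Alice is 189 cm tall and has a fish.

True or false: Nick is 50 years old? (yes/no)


Nick is actually 50. yes

yes


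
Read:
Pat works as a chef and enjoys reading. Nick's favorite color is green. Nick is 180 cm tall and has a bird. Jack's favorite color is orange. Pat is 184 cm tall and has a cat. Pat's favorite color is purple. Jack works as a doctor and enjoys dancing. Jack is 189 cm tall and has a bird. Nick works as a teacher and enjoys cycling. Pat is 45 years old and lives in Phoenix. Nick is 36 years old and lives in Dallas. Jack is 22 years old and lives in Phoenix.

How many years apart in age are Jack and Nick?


22 vs 36, diff = 14

14


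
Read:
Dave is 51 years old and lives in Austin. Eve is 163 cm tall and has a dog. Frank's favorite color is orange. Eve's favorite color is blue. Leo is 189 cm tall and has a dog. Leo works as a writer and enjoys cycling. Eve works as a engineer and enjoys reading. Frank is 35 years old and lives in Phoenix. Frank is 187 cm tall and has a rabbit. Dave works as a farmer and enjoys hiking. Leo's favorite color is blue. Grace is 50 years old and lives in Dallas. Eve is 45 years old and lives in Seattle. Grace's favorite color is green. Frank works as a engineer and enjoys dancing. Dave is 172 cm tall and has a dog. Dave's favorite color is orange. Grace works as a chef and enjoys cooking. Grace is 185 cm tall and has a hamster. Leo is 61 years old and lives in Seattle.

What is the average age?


Sum=242, n=5, avg=48.4

48.4


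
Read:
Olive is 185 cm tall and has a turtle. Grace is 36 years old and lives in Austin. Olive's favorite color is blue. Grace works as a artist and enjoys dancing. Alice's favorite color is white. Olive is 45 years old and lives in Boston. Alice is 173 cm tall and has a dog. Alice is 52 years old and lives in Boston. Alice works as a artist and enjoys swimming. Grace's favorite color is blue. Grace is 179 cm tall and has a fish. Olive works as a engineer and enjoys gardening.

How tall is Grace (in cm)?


Grace is 179 cm tall

179


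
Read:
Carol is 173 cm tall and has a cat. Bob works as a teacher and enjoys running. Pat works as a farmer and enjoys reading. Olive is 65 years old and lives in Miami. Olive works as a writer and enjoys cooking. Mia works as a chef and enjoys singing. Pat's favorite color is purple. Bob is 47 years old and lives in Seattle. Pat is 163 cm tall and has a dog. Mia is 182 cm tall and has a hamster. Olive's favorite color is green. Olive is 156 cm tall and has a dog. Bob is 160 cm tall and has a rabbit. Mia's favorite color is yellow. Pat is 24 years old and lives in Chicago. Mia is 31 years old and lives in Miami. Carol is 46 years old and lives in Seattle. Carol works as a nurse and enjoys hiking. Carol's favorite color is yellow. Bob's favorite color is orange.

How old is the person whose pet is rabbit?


Person with pet=rabbit is Bob, age 47

47


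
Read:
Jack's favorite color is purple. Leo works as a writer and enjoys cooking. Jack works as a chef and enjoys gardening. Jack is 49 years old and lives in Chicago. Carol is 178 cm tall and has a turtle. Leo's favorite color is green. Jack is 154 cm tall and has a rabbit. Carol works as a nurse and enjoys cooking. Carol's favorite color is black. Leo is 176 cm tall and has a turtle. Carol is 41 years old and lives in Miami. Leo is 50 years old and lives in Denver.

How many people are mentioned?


People: Leo, Carol, Jack. Count = 3

3


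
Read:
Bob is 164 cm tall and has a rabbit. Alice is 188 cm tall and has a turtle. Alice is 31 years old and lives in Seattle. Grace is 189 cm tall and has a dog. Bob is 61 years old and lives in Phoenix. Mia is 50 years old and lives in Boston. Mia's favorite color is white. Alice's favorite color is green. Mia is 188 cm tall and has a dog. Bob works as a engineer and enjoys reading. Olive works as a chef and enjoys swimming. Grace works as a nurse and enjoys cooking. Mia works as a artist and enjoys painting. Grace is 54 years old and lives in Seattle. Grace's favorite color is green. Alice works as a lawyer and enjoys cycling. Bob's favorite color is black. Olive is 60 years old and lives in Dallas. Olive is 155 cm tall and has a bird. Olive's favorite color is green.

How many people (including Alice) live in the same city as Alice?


Alice lives in Seattle. Count = 2

2


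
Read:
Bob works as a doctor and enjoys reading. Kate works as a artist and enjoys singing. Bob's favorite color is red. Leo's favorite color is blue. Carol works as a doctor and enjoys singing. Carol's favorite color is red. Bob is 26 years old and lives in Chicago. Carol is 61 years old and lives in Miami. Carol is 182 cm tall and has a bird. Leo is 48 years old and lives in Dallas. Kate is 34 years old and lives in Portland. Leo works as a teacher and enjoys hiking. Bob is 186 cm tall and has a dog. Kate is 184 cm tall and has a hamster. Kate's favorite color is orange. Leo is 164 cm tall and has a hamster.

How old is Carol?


Carol is 61 years old

61


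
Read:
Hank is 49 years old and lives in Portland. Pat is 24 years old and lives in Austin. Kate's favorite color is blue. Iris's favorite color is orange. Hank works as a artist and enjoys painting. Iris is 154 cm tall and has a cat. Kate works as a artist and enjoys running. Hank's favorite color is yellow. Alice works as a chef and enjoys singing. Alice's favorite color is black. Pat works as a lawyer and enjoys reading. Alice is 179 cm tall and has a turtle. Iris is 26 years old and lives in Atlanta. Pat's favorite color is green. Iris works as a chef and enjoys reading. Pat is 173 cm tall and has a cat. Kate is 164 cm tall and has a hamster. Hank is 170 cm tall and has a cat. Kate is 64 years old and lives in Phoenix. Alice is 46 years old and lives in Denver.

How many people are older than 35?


Filter: 3

3


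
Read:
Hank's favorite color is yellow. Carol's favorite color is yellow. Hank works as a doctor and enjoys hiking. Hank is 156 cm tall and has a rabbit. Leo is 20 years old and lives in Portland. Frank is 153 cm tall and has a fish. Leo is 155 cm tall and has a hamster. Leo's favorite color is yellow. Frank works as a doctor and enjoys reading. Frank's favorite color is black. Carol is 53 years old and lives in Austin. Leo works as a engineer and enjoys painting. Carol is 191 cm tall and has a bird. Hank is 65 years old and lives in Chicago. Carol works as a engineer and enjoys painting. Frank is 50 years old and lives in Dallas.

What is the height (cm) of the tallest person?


Tallest: Carol at 191 cm

191


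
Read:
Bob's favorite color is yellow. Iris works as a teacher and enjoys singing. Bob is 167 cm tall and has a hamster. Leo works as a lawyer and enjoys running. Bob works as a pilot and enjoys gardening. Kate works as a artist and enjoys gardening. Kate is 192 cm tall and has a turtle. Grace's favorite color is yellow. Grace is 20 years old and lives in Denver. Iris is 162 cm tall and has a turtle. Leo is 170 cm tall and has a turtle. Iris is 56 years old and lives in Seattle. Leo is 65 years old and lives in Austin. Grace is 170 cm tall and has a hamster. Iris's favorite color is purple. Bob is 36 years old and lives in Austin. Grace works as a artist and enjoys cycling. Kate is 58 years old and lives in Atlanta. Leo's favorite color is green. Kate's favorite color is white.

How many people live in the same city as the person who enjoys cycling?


Person with hobby cycling is Grace, city Denver. Count = 1

1


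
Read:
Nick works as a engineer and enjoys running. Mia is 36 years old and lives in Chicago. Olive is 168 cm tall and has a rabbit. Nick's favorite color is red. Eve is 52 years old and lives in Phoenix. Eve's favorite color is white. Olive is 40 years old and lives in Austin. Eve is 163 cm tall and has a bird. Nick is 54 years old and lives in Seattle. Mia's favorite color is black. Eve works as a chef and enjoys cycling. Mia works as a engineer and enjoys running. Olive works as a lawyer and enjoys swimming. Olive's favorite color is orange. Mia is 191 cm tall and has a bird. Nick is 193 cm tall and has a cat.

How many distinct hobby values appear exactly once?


Unique hobby values: 2

2


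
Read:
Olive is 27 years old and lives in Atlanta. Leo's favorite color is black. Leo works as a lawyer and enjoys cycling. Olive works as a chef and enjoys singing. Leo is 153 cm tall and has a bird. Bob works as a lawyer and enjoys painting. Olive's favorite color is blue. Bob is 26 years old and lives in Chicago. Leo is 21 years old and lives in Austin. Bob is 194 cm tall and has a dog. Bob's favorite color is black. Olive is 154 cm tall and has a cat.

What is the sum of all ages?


21+26+27 = 74

74


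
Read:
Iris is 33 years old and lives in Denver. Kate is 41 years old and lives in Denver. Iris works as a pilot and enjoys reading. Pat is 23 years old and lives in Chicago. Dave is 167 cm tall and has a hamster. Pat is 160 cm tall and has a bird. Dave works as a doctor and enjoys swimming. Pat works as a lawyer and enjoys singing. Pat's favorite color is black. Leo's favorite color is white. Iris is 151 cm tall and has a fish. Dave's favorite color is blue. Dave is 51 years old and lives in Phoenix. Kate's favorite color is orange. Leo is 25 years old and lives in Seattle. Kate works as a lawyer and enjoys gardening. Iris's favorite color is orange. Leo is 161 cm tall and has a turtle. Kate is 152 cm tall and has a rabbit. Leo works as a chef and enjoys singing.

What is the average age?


Sum=173, n=5, avg=34.6

34.6


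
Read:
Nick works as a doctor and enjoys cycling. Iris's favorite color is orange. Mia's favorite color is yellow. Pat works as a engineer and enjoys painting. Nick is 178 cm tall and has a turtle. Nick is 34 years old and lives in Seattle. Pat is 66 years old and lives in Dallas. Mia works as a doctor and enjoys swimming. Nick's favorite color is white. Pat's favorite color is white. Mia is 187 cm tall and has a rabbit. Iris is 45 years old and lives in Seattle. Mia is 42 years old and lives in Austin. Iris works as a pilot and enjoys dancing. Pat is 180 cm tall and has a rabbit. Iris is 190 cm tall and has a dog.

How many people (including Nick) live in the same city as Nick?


Nick lives in Seattle. Count = 2

2


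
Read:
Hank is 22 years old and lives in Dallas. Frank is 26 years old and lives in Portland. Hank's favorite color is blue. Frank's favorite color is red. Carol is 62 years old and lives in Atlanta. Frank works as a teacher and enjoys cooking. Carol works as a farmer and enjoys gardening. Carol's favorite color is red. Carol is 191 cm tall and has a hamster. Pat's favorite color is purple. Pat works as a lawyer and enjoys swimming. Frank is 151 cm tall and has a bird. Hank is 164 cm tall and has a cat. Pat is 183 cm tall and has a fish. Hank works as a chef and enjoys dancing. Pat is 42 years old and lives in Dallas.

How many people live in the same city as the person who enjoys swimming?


Person with hobby swimming is Pat, city Dallas. Count = 2

2


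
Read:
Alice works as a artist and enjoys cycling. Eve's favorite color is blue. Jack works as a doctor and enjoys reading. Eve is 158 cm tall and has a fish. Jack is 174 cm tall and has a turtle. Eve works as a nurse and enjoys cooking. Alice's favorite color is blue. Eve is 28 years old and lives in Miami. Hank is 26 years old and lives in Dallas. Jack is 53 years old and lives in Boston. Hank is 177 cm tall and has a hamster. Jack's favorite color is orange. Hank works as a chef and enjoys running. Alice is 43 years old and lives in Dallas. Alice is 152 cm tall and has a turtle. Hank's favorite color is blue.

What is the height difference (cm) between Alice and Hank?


|152 - 177| = 25

25


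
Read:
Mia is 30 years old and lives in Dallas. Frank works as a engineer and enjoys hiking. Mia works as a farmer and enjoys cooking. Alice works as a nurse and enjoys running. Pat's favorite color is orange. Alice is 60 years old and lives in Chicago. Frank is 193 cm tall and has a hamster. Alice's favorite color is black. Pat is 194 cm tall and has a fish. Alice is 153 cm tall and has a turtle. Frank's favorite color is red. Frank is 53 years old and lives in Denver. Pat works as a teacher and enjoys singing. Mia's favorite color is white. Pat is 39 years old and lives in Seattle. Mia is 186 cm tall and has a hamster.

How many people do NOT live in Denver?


Not in Denver: 3

3


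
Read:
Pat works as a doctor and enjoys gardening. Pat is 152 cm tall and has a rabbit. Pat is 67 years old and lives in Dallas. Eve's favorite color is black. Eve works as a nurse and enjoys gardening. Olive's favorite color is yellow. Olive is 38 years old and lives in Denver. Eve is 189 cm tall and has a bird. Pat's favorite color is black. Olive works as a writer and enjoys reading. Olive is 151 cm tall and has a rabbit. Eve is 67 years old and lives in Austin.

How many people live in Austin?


Count in Austin: 1

1


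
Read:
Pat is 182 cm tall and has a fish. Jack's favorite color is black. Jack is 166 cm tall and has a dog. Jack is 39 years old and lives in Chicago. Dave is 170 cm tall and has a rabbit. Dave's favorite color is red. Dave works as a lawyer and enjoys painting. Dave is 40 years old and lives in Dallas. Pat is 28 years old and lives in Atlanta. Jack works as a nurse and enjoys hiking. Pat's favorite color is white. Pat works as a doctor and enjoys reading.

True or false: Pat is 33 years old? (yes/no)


Pat is actually 28. no

no


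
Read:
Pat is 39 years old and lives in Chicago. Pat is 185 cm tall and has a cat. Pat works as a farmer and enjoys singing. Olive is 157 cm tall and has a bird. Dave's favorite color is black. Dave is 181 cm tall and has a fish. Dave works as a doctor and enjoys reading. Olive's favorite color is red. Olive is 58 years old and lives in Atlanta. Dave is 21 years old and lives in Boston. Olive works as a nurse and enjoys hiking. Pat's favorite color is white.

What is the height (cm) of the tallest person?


Tallest: Pat at 185 cm

185


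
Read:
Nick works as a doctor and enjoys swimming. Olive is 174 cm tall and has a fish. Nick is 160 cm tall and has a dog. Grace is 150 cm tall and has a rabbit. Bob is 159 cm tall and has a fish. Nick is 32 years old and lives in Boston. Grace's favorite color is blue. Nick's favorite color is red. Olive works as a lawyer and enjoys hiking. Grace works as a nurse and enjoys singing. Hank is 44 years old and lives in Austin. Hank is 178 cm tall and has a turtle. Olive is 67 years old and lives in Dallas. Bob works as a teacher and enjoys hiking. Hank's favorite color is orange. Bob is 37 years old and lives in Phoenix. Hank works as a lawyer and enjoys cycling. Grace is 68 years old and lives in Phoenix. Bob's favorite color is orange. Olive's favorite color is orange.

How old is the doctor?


The doctor is Nick, age 32

32


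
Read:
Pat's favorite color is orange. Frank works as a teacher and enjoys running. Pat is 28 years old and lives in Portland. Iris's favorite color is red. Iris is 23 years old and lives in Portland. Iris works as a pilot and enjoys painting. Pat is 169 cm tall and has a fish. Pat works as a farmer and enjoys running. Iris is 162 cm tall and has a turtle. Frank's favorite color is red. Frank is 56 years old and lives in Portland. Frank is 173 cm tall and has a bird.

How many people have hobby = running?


Count: 2

2


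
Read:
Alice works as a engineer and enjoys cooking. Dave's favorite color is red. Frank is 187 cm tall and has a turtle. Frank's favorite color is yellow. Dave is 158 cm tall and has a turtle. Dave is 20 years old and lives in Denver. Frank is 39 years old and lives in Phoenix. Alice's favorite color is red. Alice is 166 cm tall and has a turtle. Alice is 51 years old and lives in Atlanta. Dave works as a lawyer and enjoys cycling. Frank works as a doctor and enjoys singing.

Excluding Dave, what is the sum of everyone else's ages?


Sum (excluding Dave): 90

90


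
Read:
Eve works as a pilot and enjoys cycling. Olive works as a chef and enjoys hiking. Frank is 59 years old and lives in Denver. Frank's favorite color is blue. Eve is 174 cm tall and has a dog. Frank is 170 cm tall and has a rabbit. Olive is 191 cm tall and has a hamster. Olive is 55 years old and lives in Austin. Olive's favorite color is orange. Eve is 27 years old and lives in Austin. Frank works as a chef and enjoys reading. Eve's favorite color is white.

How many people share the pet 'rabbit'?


Count: 1

1


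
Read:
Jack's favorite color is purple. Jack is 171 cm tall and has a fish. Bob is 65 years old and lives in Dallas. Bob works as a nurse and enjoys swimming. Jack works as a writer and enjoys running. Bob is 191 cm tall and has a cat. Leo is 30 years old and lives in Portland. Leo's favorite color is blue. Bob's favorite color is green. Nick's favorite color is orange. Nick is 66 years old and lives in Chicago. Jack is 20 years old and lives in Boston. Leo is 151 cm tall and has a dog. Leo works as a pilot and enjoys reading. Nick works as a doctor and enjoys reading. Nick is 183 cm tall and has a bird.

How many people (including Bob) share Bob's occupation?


Bob is a nurse. Count = 1

1


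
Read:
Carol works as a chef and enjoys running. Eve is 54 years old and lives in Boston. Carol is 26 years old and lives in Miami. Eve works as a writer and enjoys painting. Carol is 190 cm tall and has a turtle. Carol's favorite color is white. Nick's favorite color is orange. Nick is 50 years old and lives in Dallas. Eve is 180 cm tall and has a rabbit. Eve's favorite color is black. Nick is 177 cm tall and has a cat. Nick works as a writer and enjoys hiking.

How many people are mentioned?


People: Carol, Eve, Nick. Count = 3

3


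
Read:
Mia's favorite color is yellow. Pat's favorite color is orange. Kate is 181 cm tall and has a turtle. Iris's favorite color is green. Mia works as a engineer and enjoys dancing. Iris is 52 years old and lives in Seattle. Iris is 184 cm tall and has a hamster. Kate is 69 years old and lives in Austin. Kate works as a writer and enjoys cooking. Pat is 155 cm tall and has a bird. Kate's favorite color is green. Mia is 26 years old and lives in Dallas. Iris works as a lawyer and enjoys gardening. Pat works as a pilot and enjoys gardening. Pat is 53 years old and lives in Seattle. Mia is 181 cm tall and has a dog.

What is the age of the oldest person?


Oldest: Kate at 69

69


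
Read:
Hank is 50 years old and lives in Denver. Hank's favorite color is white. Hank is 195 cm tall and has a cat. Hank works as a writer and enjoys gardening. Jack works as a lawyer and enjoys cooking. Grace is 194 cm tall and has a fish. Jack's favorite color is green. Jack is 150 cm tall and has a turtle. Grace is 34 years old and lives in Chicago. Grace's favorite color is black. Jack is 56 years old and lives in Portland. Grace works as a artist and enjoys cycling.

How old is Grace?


Grace is 34 years old

34


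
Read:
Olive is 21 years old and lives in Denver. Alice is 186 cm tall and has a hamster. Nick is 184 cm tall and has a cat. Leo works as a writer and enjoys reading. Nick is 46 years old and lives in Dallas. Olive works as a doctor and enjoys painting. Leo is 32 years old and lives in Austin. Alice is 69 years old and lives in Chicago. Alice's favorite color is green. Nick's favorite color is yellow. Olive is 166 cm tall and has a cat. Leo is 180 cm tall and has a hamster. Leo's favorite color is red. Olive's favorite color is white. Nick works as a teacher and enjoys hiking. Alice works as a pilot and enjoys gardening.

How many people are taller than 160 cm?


Taller than 160: 4

4


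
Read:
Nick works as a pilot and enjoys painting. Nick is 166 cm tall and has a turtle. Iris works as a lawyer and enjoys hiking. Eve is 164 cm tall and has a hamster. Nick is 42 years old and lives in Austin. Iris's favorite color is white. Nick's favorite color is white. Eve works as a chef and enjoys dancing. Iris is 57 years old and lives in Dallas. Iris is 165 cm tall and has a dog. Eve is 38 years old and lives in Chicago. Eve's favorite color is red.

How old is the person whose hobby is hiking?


Person with hobby=hiking is Iris, age 57

57


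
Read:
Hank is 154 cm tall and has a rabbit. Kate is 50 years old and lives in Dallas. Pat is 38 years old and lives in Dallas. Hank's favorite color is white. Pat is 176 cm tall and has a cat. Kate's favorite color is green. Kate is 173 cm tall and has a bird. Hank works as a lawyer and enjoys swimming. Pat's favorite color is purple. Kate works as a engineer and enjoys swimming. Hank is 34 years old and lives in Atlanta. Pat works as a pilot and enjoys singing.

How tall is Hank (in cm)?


Hank is 154 cm tall

154


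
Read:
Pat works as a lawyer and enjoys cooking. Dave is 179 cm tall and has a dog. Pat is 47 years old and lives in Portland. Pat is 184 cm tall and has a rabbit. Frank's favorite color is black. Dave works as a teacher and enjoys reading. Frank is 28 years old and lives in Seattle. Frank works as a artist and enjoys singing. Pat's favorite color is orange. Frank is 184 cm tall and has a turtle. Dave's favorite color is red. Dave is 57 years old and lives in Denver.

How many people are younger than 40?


Filter: 1

1


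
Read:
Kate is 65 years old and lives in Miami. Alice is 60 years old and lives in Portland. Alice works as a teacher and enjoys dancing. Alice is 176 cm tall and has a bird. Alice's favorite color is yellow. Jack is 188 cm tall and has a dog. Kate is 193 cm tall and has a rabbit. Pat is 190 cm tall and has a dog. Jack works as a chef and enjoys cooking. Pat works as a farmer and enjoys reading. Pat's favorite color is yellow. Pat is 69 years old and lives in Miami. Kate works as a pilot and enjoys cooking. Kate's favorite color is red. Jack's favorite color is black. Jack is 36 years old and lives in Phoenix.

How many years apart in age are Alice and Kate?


60 vs 65, diff = 5

5


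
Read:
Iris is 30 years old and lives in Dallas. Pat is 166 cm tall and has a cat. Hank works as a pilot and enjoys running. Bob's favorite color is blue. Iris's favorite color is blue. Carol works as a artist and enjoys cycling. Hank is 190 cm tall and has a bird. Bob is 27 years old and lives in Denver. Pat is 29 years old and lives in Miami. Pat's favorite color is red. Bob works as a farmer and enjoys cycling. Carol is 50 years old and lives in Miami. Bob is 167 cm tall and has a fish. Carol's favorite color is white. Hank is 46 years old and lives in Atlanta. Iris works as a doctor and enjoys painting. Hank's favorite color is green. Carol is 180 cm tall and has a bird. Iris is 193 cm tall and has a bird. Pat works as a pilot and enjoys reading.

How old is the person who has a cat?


Person with cat is Pat, age 29

29


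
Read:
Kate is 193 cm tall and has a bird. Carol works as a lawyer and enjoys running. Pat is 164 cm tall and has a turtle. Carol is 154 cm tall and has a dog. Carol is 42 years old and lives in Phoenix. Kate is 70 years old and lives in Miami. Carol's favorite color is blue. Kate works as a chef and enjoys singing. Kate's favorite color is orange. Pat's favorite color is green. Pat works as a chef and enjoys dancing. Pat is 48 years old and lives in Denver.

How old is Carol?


Carol is 42 years old

42


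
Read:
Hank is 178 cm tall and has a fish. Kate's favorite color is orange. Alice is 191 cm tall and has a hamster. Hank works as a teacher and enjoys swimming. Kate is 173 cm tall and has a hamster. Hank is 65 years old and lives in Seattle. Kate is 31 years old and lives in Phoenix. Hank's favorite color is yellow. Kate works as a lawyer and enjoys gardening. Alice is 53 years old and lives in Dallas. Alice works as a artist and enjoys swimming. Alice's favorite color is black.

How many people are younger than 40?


Filter: 1

1


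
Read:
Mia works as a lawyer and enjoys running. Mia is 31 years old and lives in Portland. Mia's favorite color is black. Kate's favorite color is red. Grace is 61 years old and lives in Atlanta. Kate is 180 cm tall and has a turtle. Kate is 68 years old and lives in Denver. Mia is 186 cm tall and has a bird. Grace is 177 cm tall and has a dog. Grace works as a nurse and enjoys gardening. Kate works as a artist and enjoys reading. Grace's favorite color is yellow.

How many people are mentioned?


People: Kate, Mia, Grace. Count = 3

3


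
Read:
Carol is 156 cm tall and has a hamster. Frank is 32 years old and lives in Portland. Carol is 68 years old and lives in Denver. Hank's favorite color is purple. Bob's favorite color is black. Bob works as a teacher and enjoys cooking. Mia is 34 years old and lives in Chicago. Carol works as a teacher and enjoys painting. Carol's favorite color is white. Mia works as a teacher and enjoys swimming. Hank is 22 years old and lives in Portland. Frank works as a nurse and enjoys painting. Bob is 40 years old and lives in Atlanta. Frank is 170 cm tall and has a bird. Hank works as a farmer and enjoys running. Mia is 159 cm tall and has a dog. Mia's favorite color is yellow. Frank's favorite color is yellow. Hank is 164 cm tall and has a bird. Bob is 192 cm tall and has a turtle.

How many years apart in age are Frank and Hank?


32 vs 22, diff = 10

10


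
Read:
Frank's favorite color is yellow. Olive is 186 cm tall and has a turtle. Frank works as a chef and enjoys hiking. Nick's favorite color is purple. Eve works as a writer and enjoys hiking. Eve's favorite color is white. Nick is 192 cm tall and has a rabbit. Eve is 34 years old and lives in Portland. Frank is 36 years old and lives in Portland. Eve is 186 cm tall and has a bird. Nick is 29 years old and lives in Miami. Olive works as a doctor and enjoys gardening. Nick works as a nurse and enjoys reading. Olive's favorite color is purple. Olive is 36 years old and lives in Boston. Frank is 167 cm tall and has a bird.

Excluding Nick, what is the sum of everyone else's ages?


Sum (excluding Nick): 106

106


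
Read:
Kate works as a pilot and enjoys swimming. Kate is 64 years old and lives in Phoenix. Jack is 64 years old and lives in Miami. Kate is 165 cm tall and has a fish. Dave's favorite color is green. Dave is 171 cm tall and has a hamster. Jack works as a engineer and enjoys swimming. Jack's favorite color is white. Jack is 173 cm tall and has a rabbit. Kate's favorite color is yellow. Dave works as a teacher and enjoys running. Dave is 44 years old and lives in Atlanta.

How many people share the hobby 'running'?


Count: 1

1


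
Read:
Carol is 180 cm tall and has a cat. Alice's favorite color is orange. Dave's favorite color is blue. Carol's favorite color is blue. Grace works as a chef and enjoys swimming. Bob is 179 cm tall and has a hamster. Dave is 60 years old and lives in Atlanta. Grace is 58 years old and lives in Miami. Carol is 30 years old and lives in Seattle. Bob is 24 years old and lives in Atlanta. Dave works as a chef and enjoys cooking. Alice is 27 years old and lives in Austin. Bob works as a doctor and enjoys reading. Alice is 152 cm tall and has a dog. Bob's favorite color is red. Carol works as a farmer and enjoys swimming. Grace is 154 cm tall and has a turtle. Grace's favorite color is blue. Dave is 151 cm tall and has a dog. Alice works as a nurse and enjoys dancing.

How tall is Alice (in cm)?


Alice is 152 cm tall

152


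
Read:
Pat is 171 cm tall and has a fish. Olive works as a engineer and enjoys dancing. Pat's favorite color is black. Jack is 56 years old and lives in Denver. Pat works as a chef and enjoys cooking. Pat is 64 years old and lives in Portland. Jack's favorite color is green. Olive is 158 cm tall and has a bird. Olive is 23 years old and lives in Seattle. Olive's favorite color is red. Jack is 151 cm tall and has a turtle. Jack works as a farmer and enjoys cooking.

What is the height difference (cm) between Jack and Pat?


|151 - 171| = 20

20


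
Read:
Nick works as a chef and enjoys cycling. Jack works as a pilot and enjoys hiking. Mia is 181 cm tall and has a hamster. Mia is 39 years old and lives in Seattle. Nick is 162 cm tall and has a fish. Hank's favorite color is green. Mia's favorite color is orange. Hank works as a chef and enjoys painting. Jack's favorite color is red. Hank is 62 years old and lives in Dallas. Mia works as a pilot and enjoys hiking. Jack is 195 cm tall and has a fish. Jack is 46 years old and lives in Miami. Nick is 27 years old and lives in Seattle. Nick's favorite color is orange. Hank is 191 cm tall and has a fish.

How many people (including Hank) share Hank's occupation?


Hank is a chef. Count = 2

2


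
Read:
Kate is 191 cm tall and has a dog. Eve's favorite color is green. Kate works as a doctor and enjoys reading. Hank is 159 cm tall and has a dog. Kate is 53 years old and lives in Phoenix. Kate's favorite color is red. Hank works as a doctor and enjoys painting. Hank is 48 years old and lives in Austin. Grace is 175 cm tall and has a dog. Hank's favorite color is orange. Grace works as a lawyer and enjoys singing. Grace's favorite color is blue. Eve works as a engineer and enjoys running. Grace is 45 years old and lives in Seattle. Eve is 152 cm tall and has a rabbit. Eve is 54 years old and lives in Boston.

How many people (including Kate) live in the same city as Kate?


Kate lives in Phoenix. Count = 1

1


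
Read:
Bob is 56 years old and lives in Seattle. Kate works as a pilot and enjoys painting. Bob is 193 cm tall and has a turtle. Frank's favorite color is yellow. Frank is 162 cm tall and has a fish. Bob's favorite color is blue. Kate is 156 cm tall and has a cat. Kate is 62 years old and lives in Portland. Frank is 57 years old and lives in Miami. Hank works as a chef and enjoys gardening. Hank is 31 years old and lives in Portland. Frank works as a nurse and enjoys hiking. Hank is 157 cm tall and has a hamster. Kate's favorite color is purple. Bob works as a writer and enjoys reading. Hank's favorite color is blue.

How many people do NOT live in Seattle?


Not in Seattle: 3

3


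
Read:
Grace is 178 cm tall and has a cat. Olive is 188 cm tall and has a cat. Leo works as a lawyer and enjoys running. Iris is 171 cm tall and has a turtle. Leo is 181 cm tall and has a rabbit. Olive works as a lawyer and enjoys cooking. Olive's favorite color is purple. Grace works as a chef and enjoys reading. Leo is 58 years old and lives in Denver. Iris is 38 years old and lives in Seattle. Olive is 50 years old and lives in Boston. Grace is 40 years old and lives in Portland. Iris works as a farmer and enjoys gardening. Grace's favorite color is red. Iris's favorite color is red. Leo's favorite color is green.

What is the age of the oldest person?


Oldest: Leo at 58

58


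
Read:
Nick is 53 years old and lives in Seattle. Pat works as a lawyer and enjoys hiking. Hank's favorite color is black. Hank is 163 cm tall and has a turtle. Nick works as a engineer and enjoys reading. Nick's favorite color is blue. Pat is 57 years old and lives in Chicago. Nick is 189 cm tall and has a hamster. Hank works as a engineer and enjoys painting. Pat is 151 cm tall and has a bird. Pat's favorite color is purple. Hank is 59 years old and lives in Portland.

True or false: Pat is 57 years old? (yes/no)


Pat is actually 57. yes

yes


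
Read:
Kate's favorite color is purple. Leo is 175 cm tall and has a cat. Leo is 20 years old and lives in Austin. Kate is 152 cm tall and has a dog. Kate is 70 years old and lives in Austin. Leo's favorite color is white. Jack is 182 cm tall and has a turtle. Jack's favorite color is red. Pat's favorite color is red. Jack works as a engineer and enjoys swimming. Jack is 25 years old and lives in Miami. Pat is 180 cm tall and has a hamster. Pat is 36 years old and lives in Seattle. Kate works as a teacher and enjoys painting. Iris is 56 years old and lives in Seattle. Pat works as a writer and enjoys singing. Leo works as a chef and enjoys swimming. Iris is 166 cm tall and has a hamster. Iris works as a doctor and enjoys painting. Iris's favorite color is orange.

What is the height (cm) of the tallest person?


Tallest: Jack at 182 cm

182


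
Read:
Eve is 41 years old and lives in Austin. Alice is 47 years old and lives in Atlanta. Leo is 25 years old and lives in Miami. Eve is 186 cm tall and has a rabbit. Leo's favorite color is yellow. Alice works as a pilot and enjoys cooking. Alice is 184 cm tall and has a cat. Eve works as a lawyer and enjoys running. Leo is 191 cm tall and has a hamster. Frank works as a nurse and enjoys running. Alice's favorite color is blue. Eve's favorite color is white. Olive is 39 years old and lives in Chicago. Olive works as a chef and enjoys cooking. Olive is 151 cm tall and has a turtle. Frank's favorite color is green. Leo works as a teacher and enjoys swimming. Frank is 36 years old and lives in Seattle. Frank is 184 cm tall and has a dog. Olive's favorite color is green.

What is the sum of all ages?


36+39+25+47+41 = 188

188
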